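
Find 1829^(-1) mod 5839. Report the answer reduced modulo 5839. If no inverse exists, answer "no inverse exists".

4993

gcd(5839, 1829) by repeated division:
5839 = 3×1829 + 352
1829 = 5×352 + 69
352 = 5×69 + 7
69 = 9×7 + 6
7 = 1×6 + 1
6 = 6×1 + 0
gcd = 1, so the inverse exists. Back-substitute:
1 = 7 − 6
1 = −69 + 10·7
1 = 10·352 − 51·69
1 = −51·1829 + 265·352
1 = 265·5839 − 846·1829
So 1829·(-846) ≡ 1 (mod 5839), and -846 ≡ 4993 (mod 5839).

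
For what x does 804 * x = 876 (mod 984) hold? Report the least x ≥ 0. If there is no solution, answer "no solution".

First find gcd(804, 984):
984 = 1·804 + 180
804 = 4·180 + 84
180 = 2·84 + 12
84 = 7·12 + 0
gcd = 12 and 12 | 876, so solutions exist. Divide through by 12: 67x ≡ 73 (mod 82).
Now find 67⁻¹ mod 82:
82 = 1·67 + 15
67 = 4·15 + 7
15 = 2·7 + 1
7 = 7·1 + 0
Back-substitute:
1 = 15 − 2·7
1 = −2·67 + 9·15
1 = 9·82 − 11·67
So 67·(-11) ≡ 1 (mod 82), i.e. 67⁻¹ ≡ 71.
Then x ≡ 71·73 ≡ 17 (mod 82); the smallest non-negative solution is x = 17.

17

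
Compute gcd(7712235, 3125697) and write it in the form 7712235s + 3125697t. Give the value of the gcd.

3

Euclidean algorithm:
7712235 = 2×3125697 + 1460841
3125697 = 2×1460841 + 204015
1460841 = 7×204015 + 32736
204015 = 6×32736 + 7599
32736 = 4×7599 + 2340
7599 = 3×2340 + 579
2340 = 4×579 + 24
579 = 24×24 + 3
24 = 8×3 + 0
gcd(7712235, 3125697) = 3.
Express as a combination:
3 = 579 − 24·24
3 = −24·2340 + 97·579
3 = 97·7599 − 315·2340
3 = −315·32736 + 1357·7599
3 = 1357·204015 − 8457·32736
3 = −8457·1460841 + 60556·204015
3 = 60556·3125697 − 129569·1460841
3 = −129569·7712235 + 319694·3125697
So 3 = (-129569)·7712235 + (319694)·3125697.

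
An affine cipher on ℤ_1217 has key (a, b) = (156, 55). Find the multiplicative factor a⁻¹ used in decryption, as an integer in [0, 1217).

1178

Run Euclid on (1217, 156):
1217 = 7×156 + 125
156 = 1×125 + 31
125 = 4×31 + 1
31 = 31×1 + 0
Since gcd(156, 1217) = 1, back-substitute to write 1 as a combination:
1 = 125 − 4·31
1 = −4·156 + 5·125
1 = 5·1217 − 39·156
Hence 156⁻¹ ≡ -39 ≡ 1178 (mod 1217).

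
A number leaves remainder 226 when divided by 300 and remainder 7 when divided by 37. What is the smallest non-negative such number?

Write x = 226 + 300·k. Then 300·k ≡ 7 − 226 ≡ 3 (mod 37).
Need 300⁻¹ mod 37. Extended Euclid on (37, 4):
37 = 9·4 + 1
4 = 4·1 + 0
Back-substitute:
1 = 37 − 9·4
300⁻¹ ≡ 28 (mod 37), so k ≡ 28·3 ≡ 10 (mod 37).
x = 226 + 300·10 = 3226.

3226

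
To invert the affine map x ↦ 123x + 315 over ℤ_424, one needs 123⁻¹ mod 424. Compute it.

gcd(424, 123) by repeated division:
424 = 3·123 + 55
123 = 2·55 + 13
55 = 4·13 + 3
13 = 4·3 + 1
3 = 3·1 + 0
gcd = 1, so the inverse exists. Back-substitute:
1 = 13 − 4·3
1 = −4·55 + 17·13
1 = 17·123 − 38·55
1 = −38·424 + 131·123
So 123·131 ≡ 1 (mod 424).

131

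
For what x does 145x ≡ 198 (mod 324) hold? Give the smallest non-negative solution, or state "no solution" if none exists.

First find gcd(145, 324):
324 = 2·145 + 34
145 = 4·34 + 9
34 = 3·9 + 7
9 = 1·7 + 2
7 = 3·2 + 1
2 = 2·1 + 0
gcd = 1, so a unique solution mod 324 exists.
Back-substitute for the Bézout coefficients:
1 = 7 − 3·2
1 = −3·9 + 4·7
1 = 4·34 − 15·9
1 = −15·145 + 64·34
1 = 64·324 − 143·145
So 145·(-143) ≡ 1 (mod 324), giving 145⁻¹ ≡ 181.
x ≡ 145⁻¹·198 ≡ 181·198 ≡ 198 (mod 324).

198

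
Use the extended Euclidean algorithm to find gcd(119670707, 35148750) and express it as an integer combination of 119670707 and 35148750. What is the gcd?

Apply Euclid's algorithm to 119670707 and 35148750:
119670707 = 3*35148750 + 14224457
35148750 = 2*14224457 + 6699836
14224457 = 2*6699836 + 824785
6699836 = 8*824785 + 101556
824785 = 8*101556 + 12337
101556 = 8*12337 + 2860
12337 = 4*2860 + 897
2860 = 3*897 + 169
897 = 5*169 + 52
169 = 3*52 + 13
52 = 4*13 + 0
gcd(119670707, 35148750) = 13.
Back-substituting:
13 = 169 − 3·52
13 = −3·897 + 16·169
13 = 16·2860 − 51·897
13 = −51·12337 + 220·2860
13 = 220·101556 − 1811·12337
13 = −1811·824785 + 14708·101556
13 = 14708·6699836 − 119475·824785
13 = −119475·14224457 + 253658·6699836
13 = 253658·35148750 − 626791·14224457
13 = −626791·119670707 + 2134031·35148750
So 13 = (-626791)·119670707 + (2134031)·35148750.

13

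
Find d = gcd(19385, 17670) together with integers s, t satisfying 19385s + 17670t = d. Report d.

5

Apply Euclid's algorithm to 19385 and 17670:
19385 = 1×17670 + 1715
17670 = 10×1715 + 520
1715 = 3×520 + 155
520 = 3×155 + 55
155 = 2×55 + 45
55 = 1×45 + 10
45 = 4×10 + 5
10 = 2×5 + 0
gcd(19385, 17670) = 5.
Working backward:
5 = 45 − 4·10
5 = −4·55 + 5·45
5 = 5·155 − 14·55
5 = −14·520 + 47·155
5 = 47·1715 − 155·520
5 = −155·17670 + 1597·1715
5 = 1597·19385 − 1752·17670
So 5 = (1597)·19385 + (-1752)·17670.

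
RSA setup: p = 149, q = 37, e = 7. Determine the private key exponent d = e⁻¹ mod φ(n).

4567

φ(n) = (p−1)(q−1) = 148·36 = 5328.
Need d with 7·d ≡ 1 (mod 5328). Apply the extended Euclidean algorithm:
5328 = 761·7 + 1
7 = 7·1 + 0
Back-substitute:
1 = 5328 − 761·7
So 7·(-761) ≡ 1 (mod 5328), hence d ≡ -761 ≡ 4567 (mod 5328).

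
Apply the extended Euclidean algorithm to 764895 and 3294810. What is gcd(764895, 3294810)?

Euclidean algorithm:
3294810 = 4·764895 + 235230
764895 = 3·235230 + 59205
235230 = 3·59205 + 57615
59205 = 1·57615 + 1590
57615 = 36·1590 + 375
1590 = 4·375 + 90
375 = 4·90 + 15
90 = 6·15 + 0
gcd(764895, 3294810) = 15.
Express as a combination:
15 = 375 − 4·90
15 = −4·1590 + 17·375
15 = 17·57615 − 616·1590
15 = −616·59205 + 633·57615
15 = 633·235230 − 2515·59205
15 = −2515·764895 + 8178·235230
15 = 8178·3294810 − 35227·764895
So 15 = (8178)·3294810 + (-35227)·764895.

15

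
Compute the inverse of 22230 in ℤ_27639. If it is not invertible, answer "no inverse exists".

Compute gcd(22230, 27639):
27639 = 1*22230 + 5409
22230 = 4*5409 + 594
5409 = 9*594 + 63
594 = 9*63 + 27
63 = 2*27 + 9
27 = 3*9 + 0
The gcd is 9, not 1, hence no inverse exists.

no inverse exists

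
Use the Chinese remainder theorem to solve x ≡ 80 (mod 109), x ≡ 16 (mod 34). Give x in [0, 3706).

Write x = 80 + 109·k. Then 109·k ≡ 16 − 80 ≡ 4 (mod 34).
Need 109⁻¹ mod 34. Extended Euclid on (34, 7):
34 = 4*7 + 6
7 = 1*6 + 1
6 = 6*1 + 0
Back-substitute:
1 = 7 − 6
1 = −34 + 5·7
109⁻¹ ≡ 5 (mod 34), so k ≡ 5·4 ≡ 20 (mod 34).
x = 80 + 109·20 = 2260.

2260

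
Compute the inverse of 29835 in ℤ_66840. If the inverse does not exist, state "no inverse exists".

no inverse exists

Compute gcd(29835, 66840):
66840 = 2*29835 + 7170
29835 = 4*7170 + 1155
7170 = 6*1155 + 240
1155 = 4*240 + 195
240 = 1*195 + 45
195 = 4*45 + 15
45 = 3*15 + 0
The gcd is 15, not 1, hence no inverse exists.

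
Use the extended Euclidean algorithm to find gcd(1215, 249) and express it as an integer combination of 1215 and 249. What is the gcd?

3

Euclidean algorithm:
1215 = 4×249 + 219
249 = 1×219 + 30
219 = 7×30 + 9
30 = 3×9 + 3
9 = 3×3 + 0
gcd(1215, 249) = 3.
Working backward:
3 = 30 − 3·9
3 = −3·219 + 22·30
3 = 22·249 − 25·219
3 = −25·1215 + 122·249
So 3 = (-25)·1215 + (122)·249.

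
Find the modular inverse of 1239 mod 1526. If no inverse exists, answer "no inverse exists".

no inverse exists

Euclidean algorithm on 1526, 1239:
1526 = 1×1239 + 287
1239 = 4×287 + 91
287 = 3×91 + 14
91 = 6×14 + 7
14 = 2×7 + 0
Since gcd = 7 > 1, 1239 is not a unit mod 1526.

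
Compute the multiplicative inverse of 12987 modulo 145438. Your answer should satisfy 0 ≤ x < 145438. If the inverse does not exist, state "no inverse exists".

Apply the Euclidean algorithm to 145438 and 12987:
145438 = 11*12987 + 2581
12987 = 5*2581 + 82
2581 = 31*82 + 39
82 = 2*39 + 4
39 = 9*4 + 3
4 = 1*3 + 1
3 = 3*1 + 0
Since gcd(12987, 145438) = 1, back-substitute to write 1 as a combination:
1 = 4 − 3
1 = −39 + 10·4
1 = 10·82 − 21·39
1 = −21·2581 + 661·82
1 = 661·12987 − 3326·2581
1 = −3326·145438 + 37247·12987
So 12987·37247 ≡ 1 (mod 145438).

37247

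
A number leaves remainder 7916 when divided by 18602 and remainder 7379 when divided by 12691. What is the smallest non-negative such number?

76369126

Write x = 7916 + 18602·k. Then 18602·k ≡ 7379 − 7916 ≡ 12154 (mod 12691).
Need 18602⁻¹ mod 12691. Extended Euclid on (12691, 5911):
12691 = 2*5911 + 869
5911 = 6*869 + 697
869 = 1*697 + 172
697 = 4*172 + 9
172 = 19*9 + 1
9 = 9*1 + 0
Back-substitute:
1 = 172 − 19·9
1 = −19·697 + 77·172
1 = 77·869 − 96·697
1 = −96·5911 + 653·869
1 = 653·12691 − 1402·5911
18602⁻¹ ≡ 11289 (mod 12691), so k ≡ 11289·12154 ≡ 4105 (mod 12691).
x = 7916 + 18602·4105 = 76369126.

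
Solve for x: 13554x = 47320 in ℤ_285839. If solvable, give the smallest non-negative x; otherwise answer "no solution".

123711

First find gcd(13554, 285839):
285839 = 21·13554 + 1205
13554 = 11·1205 + 299
1205 = 4·299 + 9
299 = 33·9 + 2
9 = 4·2 + 1
2 = 2·1 + 0
gcd = 1, so a unique solution mod 285839 exists.
Back-substitute for the Bézout coefficients:
1 = 9 − 4·2
1 = −4·299 + 133·9
1 = 133·1205 − 536·299
1 = −536·13554 + 6029·1205
1 = 6029·285839 − 127145·13554
So 13554·(-127145) ≡ 1 (mod 285839), giving 13554⁻¹ ≡ 158694.
x ≡ 13554⁻¹·47320 ≡ 158694·47320 ≡ 123711 (mod 285839).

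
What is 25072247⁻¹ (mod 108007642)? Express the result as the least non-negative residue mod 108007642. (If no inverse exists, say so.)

55097743

Run Euclid on (108007642, 25072247):
108007642 = 4×25072247 + 7718654
25072247 = 3×7718654 + 1916285
7718654 = 4×1916285 + 53514
1916285 = 35×53514 + 43295
53514 = 1×43295 + 10219
43295 = 4×10219 + 2419
10219 = 4×2419 + 543
2419 = 4×543 + 247
543 = 2×247 + 49
247 = 5×49 + 2
49 = 24×2 + 1
2 = 2×1 + 0
The gcd is 1. Working backward:
1 = 49 − 24·2
1 = −24·247 + 121·49
1 = 121·543 − 266·247
1 = −266·2419 + 1185·543
1 = 1185·10219 − 5006·2419
1 = −5006·43295 + 21209·10219
1 = 21209·53514 − 26215·43295
1 = −26215·1916285 + 938734·53514
1 = 938734·7718654 − 3781151·1916285
1 = −3781151·25072247 + 12282187·7718654
1 = 12282187·108007642 − 52909899·25072247
So 25072247·(-52909899) ≡ 1 (mod 108007642), and -52909899 ≡ 55097743 (mod 108007642).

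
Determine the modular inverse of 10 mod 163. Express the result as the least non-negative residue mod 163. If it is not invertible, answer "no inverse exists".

Extended Euclidean algorithm:
163 = 16×10 + 3
10 = 3×3 + 1
3 = 3×1 + 0
gcd = 1, so the inverse exists. Back-substitute:
1 = 10 − 3·3
1 = −3·163 + 49·10
So 10·49 ≡ 1 (mod 163).

49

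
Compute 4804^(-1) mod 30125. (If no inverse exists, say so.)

gcd(30125, 4804) by repeated division:
30125 = 6·4804 + 1301
4804 = 3·1301 + 901
1301 = 1·901 + 400
901 = 2·400 + 101
400 = 3·101 + 97
101 = 1·97 + 4
97 = 24·4 + 1
4 = 4·1 + 0
The gcd is 1. Working backward:
1 = 97 − 24·4
1 = −24·101 + 25·97
1 = 25·400 − 99·101
1 = −99·901 + 223·400
1 = 223·1301 − 322·901
1 = −322·4804 + 1189·1301
1 = 1189·30125 − 7456·4804
Thus 4804·(-7456) ≡ 1 (mod 30125); reducing, -7456 mod 30125 = 22669.

22669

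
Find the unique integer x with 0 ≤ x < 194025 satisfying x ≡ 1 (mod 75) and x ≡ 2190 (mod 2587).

Write x = 1 + 75·k. Then 75·k ≡ 2190 − 1 ≡ 2189 (mod 2587).
Need 75⁻¹ mod 2587. Extended Euclid on (2587, 75):
2587 = 34×75 + 37
75 = 2×37 + 1
37 = 37×1 + 0
Back-substitute:
1 = 75 − 2·37
1 = −2·2587 + 69·75
75⁻¹ ≡ 69 (mod 2587), so k ≡ 69·2189 ≡ 995 (mod 2587).
x = 1 + 75·995 = 74626.

74626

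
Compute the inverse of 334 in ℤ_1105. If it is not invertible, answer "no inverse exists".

354

Extended Euclidean algorithm:
1105 = 3×334 + 103
334 = 3×103 + 25
103 = 4×25 + 3
25 = 8×3 + 1
3 = 3×1 + 0
gcd = 1, so the inverse exists. Back-substitute:
1 = 25 − 8·3
1 = −8·103 + 33·25
1 = 33·334 − 107·103
1 = −107·1105 + 354·334
So 334·354 ≡ 1 (mod 1105).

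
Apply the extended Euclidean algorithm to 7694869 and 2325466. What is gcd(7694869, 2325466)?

13

Apply Euclid's algorithm to 7694869 and 2325466:
7694869 = 3·2325466 + 718471
2325466 = 3·718471 + 170053
718471 = 4·170053 + 38259
170053 = 4·38259 + 17017
38259 = 2·17017 + 4225
17017 = 4·4225 + 117
4225 = 36·117 + 13
117 = 9·13 + 0
gcd(7694869, 2325466) = 13.
Back-substituting:
13 = 4225 − 36·117
13 = −36·17017 + 145·4225
13 = 145·38259 − 326·17017
13 = −326·170053 + 1449·38259
13 = 1449·718471 − 6122·170053
13 = −6122·2325466 + 19815·718471
13 = 19815·7694869 − 65567·2325466
So 13 = (19815)·7694869 + (-65567)·2325466.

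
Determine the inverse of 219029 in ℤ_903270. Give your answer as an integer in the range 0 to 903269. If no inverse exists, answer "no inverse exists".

Run Euclid on (903270, 219029):
903270 = 4*219029 + 27154
219029 = 8*27154 + 1797
27154 = 15*1797 + 199
1797 = 9*199 + 6
199 = 33*6 + 1
6 = 6*1 + 0
The gcd is 1. Working backward:
1 = 199 − 33·6
1 = −33·1797 + 298·199
1 = 298·27154 − 4503·1797
1 = −4503·219029 + 36322·27154
1 = 36322·903270 − 149791·219029
So 219029·(-149791) ≡ 1 (mod 903270), and -149791 ≡ 753479 (mod 903270).

753479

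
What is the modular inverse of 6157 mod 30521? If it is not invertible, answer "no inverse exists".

gcd(30521, 6157) by repeated division:
30521 = 4×6157 + 5893
6157 = 1×5893 + 264
5893 = 22×264 + 85
264 = 3×85 + 9
85 = 9×9 + 4
9 = 2×4 + 1
4 = 4×1 + 0
The gcd is 1. Working backward:
1 = 9 − 2·4
1 = −2·85 + 19·9
1 = 19·264 − 59·85
1 = −59·5893 + 1317·264
1 = 1317·6157 − 1376·5893
1 = −1376·30521 + 6821·6157
So 6157·6821 ≡ 1 (mod 30521).

6821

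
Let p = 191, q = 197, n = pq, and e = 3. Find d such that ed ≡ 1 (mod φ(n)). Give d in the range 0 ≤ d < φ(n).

24827

φ(n) = (p−1)(q−1) = 190·196 = 37240.
Need d with 3·d ≡ 1 (mod 37240). Apply the extended Euclidean algorithm:
37240 = 12413·3 + 1
3 = 3·1 + 0
Back-substitute:
1 = 37240 − 12413·3
So 3·(-12413) ≡ 1 (mod 37240), hence d ≡ -12413 ≡ 24827 (mod 37240).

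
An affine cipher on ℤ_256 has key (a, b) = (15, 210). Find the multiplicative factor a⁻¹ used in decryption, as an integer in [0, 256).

239

Run Euclid on (256, 15):
256 = 17*15 + 1
15 = 15*1 + 0
Since gcd(15, 256) = 1, back-substitute to write 1 as a combination:
1 = 256 − 17·15
So 15·(-17) ≡ 1 (mod 256), and -17 ≡ 239 (mod 256).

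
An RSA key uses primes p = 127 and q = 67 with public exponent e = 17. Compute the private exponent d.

5381

φ(n) = (p−1)(q−1) = 126·66 = 8316.
Need d with 17·d ≡ 1 (mod 8316). Apply the extended Euclidean algorithm:
8316 = 489×17 + 3
17 = 5×3 + 2
3 = 1×2 + 1
2 = 2×1 + 0
Back-substitute:
1 = 3 − 2
1 = −17 + 6·3
1 = 6·8316 − 2935·17
So 17·(-2935) ≡ 1 (mod 8316), hence d ≡ -2935 ≡ 5381 (mod 8316).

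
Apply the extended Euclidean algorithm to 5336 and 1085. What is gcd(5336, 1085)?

Repeated division:
5336 = 4·1085 + 996
1085 = 1·996 + 89
996 = 11·89 + 17
89 = 5·17 + 4
17 = 4·4 + 1
4 = 4·1 + 0
gcd(5336, 1085) = 1.
Back-substituting:
1 = 17 − 4·4
1 = −4·89 + 21·17
1 = 21·996 − 235·89
1 = −235·1085 + 256·996
1 = 256·5336 − 1259·1085
So 1 = (256)·5336 + (-1259)·1085.

1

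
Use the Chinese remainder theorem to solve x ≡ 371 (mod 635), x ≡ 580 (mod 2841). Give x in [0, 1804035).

Write x = 371 + 635·k. Then 635·k ≡ 580 − 371 ≡ 209 (mod 2841).
Need 635⁻¹ mod 2841. Extended Euclid on (2841, 635):
2841 = 4×635 + 301
635 = 2×301 + 33
301 = 9×33 + 4
33 = 8×4 + 1
4 = 4×1 + 0
Back-substitute:
1 = 33 − 8·4
1 = −8·301 + 73·33
1 = 73·635 − 154·301
1 = −154·2841 + 689·635
635⁻¹ ≡ 689 (mod 2841), so k ≡ 689·209 ≡ 1951 (mod 2841).
x = 371 + 635·1951 = 1239256.

1239256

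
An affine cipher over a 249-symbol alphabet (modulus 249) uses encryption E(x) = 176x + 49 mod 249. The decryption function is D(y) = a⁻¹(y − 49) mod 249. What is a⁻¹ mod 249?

191

Extended Euclidean algorithm:
249 = 1×176 + 73
176 = 2×73 + 30
73 = 2×30 + 13
30 = 2×13 + 4
13 = 3×4 + 1
4 = 4×1 + 0
Since gcd(176, 249) = 1, back-substitute to write 1 as a combination:
1 = 13 − 3·4
1 = −3·30 + 7·13
1 = 7·73 − 17·30
1 = −17·176 + 41·73
1 = 41·249 − 58·176
Hence 176⁻¹ ≡ -58 ≡ 191 (mod 249).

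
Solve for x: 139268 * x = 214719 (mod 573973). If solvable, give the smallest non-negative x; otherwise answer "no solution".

First find gcd(139268, 573973):
573973 = 4×139268 + 16901
139268 = 8×16901 + 4060
16901 = 4×4060 + 661
4060 = 6×661 + 94
661 = 7×94 + 3
94 = 31×3 + 1
3 = 3×1 + 0
gcd = 1, so a unique solution mod 573973 exists.
Back-substitute for the Bézout coefficients:
1 = 94 − 31·3
1 = −31·661 + 218·94
1 = 218·4060 − 1339·661
1 = −1339·16901 + 5574·4060
1 = 5574·139268 − 45931·16901
1 = −45931·573973 + 189298·139268
So 139268·(189298) ≡ 1 (mod 573973), giving 139268⁻¹ ≡ 189298.
x ≡ 139268⁻¹·214719 ≡ 189298·214719 ≡ 553240 (mod 573973).

553240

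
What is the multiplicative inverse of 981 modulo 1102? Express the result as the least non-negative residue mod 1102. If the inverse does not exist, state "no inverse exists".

gcd(1102, 981) by repeated division:
1102 = 1*981 + 121
981 = 8*121 + 13
121 = 9*13 + 4
13 = 3*4 + 1
4 = 4*1 + 0
Since gcd(981, 1102) = 1, back-substitute to write 1 as a combination:
1 = 13 − 3·4
1 = −3·121 + 28·13
1 = 28·981 − 227·121
1 = −227·1102 + 255·981
So 981·255 ≡ 1 (mod 1102).

255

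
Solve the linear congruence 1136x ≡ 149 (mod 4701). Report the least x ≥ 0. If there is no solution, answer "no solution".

First find gcd(1136, 4701):
4701 = 4×1136 + 157
1136 = 7×157 + 37
157 = 4×37 + 9
37 = 4×9 + 1
9 = 9×1 + 0
gcd = 1, so a unique solution mod 4701 exists.
Back-substitute for the Bézout coefficients:
1 = 37 − 4·9
1 = −4·157 + 17·37
1 = 17·1136 − 123·157
1 = −123·4701 + 509·1136
So 1136·(509) ≡ 1 (mod 4701), giving 1136⁻¹ ≡ 509.
x ≡ 1136⁻¹·149 ≡ 509·149 ≡ 625 (mod 4701).

625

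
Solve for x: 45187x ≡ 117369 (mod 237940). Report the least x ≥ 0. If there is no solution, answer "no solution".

170047

First find gcd(45187, 237940):
237940 = 5·45187 + 12005
45187 = 3·12005 + 9172
12005 = 1·9172 + 2833
9172 = 3·2833 + 673
2833 = 4·673 + 141
673 = 4·141 + 109
141 = 1·109 + 32
109 = 3·32 + 13
32 = 2·13 + 6
13 = 2·6 + 1
6 = 6·1 + 0
gcd = 1, so a unique solution mod 237940 exists.
Back-substitute for the Bézout coefficients:
1 = 13 − 2·6
1 = −2·32 + 5·13
1 = 5·109 − 17·32
1 = −17·141 + 22·109
1 = 22·673 − 105·141
1 = −105·2833 + 442·673
1 = 442·9172 − 1431·2833
1 = −1431·12005 + 1873·9172
1 = 1873·45187 − 7050·12005
1 = −7050·237940 + 37123·45187
So 45187·(37123) ≡ 1 (mod 237940), giving 45187⁻¹ ≡ 37123.
x ≡ 45187⁻¹·117369 ≡ 37123·117369 ≡ 170047 (mod 237940).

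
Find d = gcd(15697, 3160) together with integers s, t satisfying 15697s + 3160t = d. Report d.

Repeated division:
15697 = 4*3160 + 3057
3160 = 1*3057 + 103
3057 = 29*103 + 70
103 = 1*70 + 33
70 = 2*33 + 4
33 = 8*4 + 1
4 = 4*1 + 0
gcd(15697, 3160) = 1.
Working backward:
1 = 33 − 8·4
1 = −8·70 + 17·33
1 = 17·103 − 25·70
1 = −25·3057 + 742·103
1 = 742·3160 − 767·3057
1 = −767·15697 + 3810·3160
So 1 = (-767)·15697 + (3810)·3160.

1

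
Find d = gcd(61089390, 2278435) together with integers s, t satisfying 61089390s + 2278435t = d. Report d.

5

Euclidean algorithm:
61089390 = 26×2278435 + 1850080
2278435 = 1×1850080 + 428355
1850080 = 4×428355 + 136660
428355 = 3×136660 + 18375
136660 = 7×18375 + 8035
18375 = 2×8035 + 2305
8035 = 3×2305 + 1120
2305 = 2×1120 + 65
1120 = 17×65 + 15
65 = 4×15 + 5
15 = 3×5 + 0
gcd(61089390, 2278435) = 5.
Working backward:
5 = 65 − 4·15
5 = −4·1120 + 69·65
5 = 69·2305 − 142·1120
5 = −142·8035 + 495·2305
5 = 495·18375 − 1132·8035
5 = −1132·136660 + 8419·18375
5 = 8419·428355 − 26389·136660
5 = −26389·1850080 + 113975·428355
5 = 113975·2278435 − 140364·1850080
5 = −140364·61089390 + 3763439·2278435
So 5 = (-140364)·61089390 + (3763439)·2278435.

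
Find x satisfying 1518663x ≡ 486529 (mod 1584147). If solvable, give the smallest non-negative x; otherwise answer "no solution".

no solution

gcd(1518663, 1584147):
1584147 = 1*1518663 + 65484
1518663 = 23*65484 + 12531
65484 = 5*12531 + 2829
12531 = 4*2829 + 1215
2829 = 2*1215 + 399
1215 = 3*399 + 18
399 = 22*18 + 3
18 = 6*3 + 0
gcd = 3, but 3 ∤ 486529, so the congruence has no solution.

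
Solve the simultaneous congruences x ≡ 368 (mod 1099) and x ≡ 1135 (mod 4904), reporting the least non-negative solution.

Write x = 368 + 1099·k. Then 1099·k ≡ 1135 − 368 ≡ 767 (mod 4904).
Need 1099⁻¹ mod 4904. Extended Euclid on (4904, 1099):
4904 = 4·1099 + 508
1099 = 2·508 + 83
508 = 6·83 + 10
83 = 8·10 + 3
10 = 3·3 + 1
3 = 3·1 + 0
Back-substitute:
1 = 10 − 3·3
1 = −3·83 + 25·10
1 = 25·508 − 153·83
1 = −153·1099 + 331·508
1 = 331·4904 − 1477·1099
1099⁻¹ ≡ 3427 (mod 4904), so k ≡ 3427·767 ≡ 4869 (mod 4904).
x = 368 + 1099·4869 = 5351399.

5351399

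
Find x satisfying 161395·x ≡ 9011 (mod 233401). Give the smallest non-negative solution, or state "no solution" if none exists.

34576

First find gcd(161395, 233401):
233401 = 1·161395 + 72006
161395 = 2·72006 + 17383
72006 = 4·17383 + 2474
17383 = 7·2474 + 65
2474 = 38·65 + 4
65 = 16·4 + 1
4 = 4·1 + 0
gcd = 1, so a unique solution mod 233401 exists.
Back-substitute for the Bézout coefficients:
1 = 65 − 16·4
1 = −16·2474 + 609·65
1 = 609·17383 − 4279·2474
1 = −4279·72006 + 17725·17383
1 = 17725·161395 − 39729·72006
1 = −39729·233401 + 57454·161395
So 161395·(57454) ≡ 1 (mod 233401), giving 161395⁻¹ ≡ 57454.
x ≡ 161395⁻¹·9011 ≡ 57454·9011 ≡ 34576 (mod 233401).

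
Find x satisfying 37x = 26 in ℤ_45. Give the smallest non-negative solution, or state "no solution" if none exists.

8

First find gcd(37, 45):
45 = 1·37 + 8
37 = 4·8 + 5
8 = 1·5 + 3
5 = 1·3 + 2
3 = 1·2 + 1
2 = 2·1 + 0
gcd = 1, so a unique solution mod 45 exists.
Back-substitute for the Bézout coefficients:
1 = 3 − 2
1 = −5 + 2·3
1 = 2·8 − 3·5
1 = −3·37 + 14·8
1 = 14·45 − 17·37
So 37·(-17) ≡ 1 (mod 45), giving 37⁻¹ ≡ 28.
x ≡ 37⁻¹·26 ≡ 28·26 ≡ 8 (mod 45).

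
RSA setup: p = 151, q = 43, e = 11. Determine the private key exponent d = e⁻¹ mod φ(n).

φ(n) = (p−1)(q−1) = 150·42 = 6300.
Need d with 11·d ≡ 1 (mod 6300). Apply the extended Euclidean algorithm:
6300 = 572×11 + 8
11 = 1×8 + 3
8 = 2×3 + 2
3 = 1×2 + 1
2 = 2×1 + 0
Back-substitute:
1 = 3 − 2
1 = −8 + 3·3
1 = 3·11 − 4·8
1 = −4·6300 + 2291·11
So 11·2291 ≡ 1 (mod 6300), hence d = 2291.

2291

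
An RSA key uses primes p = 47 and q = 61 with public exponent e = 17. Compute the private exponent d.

φ(n) = (p−1)(q−1) = 46·60 = 2760.
Need d with 17·d ≡ 1 (mod 2760). Apply the extended Euclidean algorithm:
2760 = 162*17 + 6
17 = 2*6 + 5
6 = 1*5 + 1
5 = 5*1 + 0
Back-substitute:
1 = 6 − 5
1 = −17 + 3·6
1 = 3·2760 − 487·17
So 17·(-487) ≡ 1 (mod 2760), hence d ≡ -487 ≡ 2273 (mod 2760).

2273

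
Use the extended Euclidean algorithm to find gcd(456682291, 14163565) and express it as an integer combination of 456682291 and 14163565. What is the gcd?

Repeated division:
456682291 = 32×14163565 + 3448211
14163565 = 4×3448211 + 370721
3448211 = 9×370721 + 111722
370721 = 3×111722 + 35555
111722 = 3×35555 + 5057
35555 = 7×5057 + 156
5057 = 32×156 + 65
156 = 2×65 + 26
65 = 2×26 + 13
26 = 2×13 + 0
gcd(456682291, 14163565) = 13.
Express as a combination:
13 = 65 − 2·26
13 = −2·156 + 5·65
13 = 5·5057 − 162·156
13 = −162·35555 + 1139·5057
13 = 1139·111722 − 3579·35555
13 = −3579·370721 + 11876·111722
13 = 11876·3448211 − 110463·370721
13 = −110463·14163565 + 453728·3448211
13 = 453728·456682291 − 14629759·14163565
So 13 = (453728)·456682291 + (-14629759)·14163565.

13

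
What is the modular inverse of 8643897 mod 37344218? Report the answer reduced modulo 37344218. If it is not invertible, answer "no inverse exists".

31435557

Extended Euclidean algorithm:
37344218 = 4×8643897 + 2768630
8643897 = 3×2768630 + 338007
2768630 = 8×338007 + 64574
338007 = 5×64574 + 15137
64574 = 4×15137 + 4026
15137 = 3×4026 + 3059
4026 = 1×3059 + 967
3059 = 3×967 + 158
967 = 6×158 + 19
158 = 8×19 + 6
19 = 3×6 + 1
6 = 6×1 + 0
The gcd is 1. Working backward:
1 = 19 − 3·6
1 = −3·158 + 25·19
1 = 25·967 − 153·158
1 = −153·3059 + 484·967
1 = 484·4026 − 637·3059
1 = −637·15137 + 2395·4026
1 = 2395·64574 − 10217·15137
1 = −10217·338007 + 53480·64574
1 = 53480·2768630 − 438057·338007
1 = −438057·8643897 + 1367651·2768630
1 = 1367651·37344218 − 5908661·8643897
Thus 8643897·(-5908661) ≡ 1 (mod 37344218); reducing, -5908661 mod 37344218 = 31435557.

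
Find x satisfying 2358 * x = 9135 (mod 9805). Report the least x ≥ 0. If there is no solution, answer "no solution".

5580

First find gcd(2358, 9805):
9805 = 4×2358 + 373
2358 = 6×373 + 120
373 = 3×120 + 13
120 = 9×13 + 3
13 = 4×3 + 1
3 = 3×1 + 0
gcd = 1, so a unique solution mod 9805 exists.
Back-substitute for the Bézout coefficients:
1 = 13 − 4·3
1 = −4·120 + 37·13
1 = 37·373 − 115·120
1 = −115·2358 + 727·373
1 = 727·9805 − 3023·2358
So 2358·(-3023) ≡ 1 (mod 9805), giving 2358⁻¹ ≡ 6782.
x ≡ 2358⁻¹·9135 ≡ 6782·9135 ≡ 5580 (mod 9805).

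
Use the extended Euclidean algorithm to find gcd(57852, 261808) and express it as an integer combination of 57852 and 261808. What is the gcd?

Repeated division:
261808 = 4×57852 + 30400
57852 = 1×30400 + 27452
30400 = 1×27452 + 2948
27452 = 9×2948 + 920
2948 = 3×920 + 188
920 = 4×188 + 168
188 = 1×168 + 20
168 = 8×20 + 8
20 = 2×8 + 4
8 = 2×4 + 0
gcd(57852, 261808) = 4.
Back-substituting:
4 = 20 − 2·8
4 = −2·168 + 17·20
4 = 17·188 − 19·168
4 = −19·920 + 93·188
4 = 93·2948 − 298·920
4 = −298·27452 + 2775·2948
4 = 2775·30400 − 3073·27452
4 = −3073·57852 + 5848·30400
4 = 5848·261808 − 26465·57852
So 4 = (5848)·261808 + (-26465)·57852.

4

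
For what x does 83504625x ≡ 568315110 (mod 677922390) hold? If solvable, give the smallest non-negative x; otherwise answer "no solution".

24670964

First find gcd(83504625, 677922390):
677922390 = 8×83504625 + 9885390
83504625 = 8×9885390 + 4421505
9885390 = 2×4421505 + 1042380
4421505 = 4×1042380 + 251985
1042380 = 4×251985 + 34440
251985 = 7×34440 + 10905
34440 = 3×10905 + 1725
10905 = 6×1725 + 555
1725 = 3×555 + 60
555 = 9×60 + 15
60 = 4×15 + 0
gcd = 15 and 15 | 568315110, so solutions exist. Divide through by 15: 5566975x ≡ 37887674 (mod 45194826).
Now find 5566975⁻¹ mod 45194826:
45194826 = 8·5566975 + 659026
5566975 = 8·659026 + 294767
659026 = 2·294767 + 69492
294767 = 4·69492 + 16799
69492 = 4·16799 + 2296
16799 = 7·2296 + 727
2296 = 3·727 + 115
727 = 6·115 + 37
115 = 3·37 + 4
37 = 9·4 + 1
4 = 4·1 + 0
Back-substitute:
1 = 37 − 9·4
1 = −9·115 + 28·37
1 = 28·727 − 177·115
1 = −177·2296 + 559·727
1 = 559·16799 − 4090·2296
1 = −4090·69492 + 16919·16799
1 = 16919·294767 − 71766·69492
1 = −71766·659026 + 160451·294767
1 = 160451·5566975 − 1355374·659026
1 = −1355374·45194826 + 11003443·5566975
So 5566975⁻¹ ≡ 11003443 (mod 45194826).
Then x ≡ 11003443·37887674 ≡ 24670964 (mod 45194826); the smallest non-negative solution is x = 24670964.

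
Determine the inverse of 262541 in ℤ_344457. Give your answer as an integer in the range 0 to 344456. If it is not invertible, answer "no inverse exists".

gcd(344457, 262541) by repeated division:
344457 = 1*262541 + 81916
262541 = 3*81916 + 16793
81916 = 4*16793 + 14744
16793 = 1*14744 + 2049
14744 = 7*2049 + 401
2049 = 5*401 + 44
401 = 9*44 + 5
44 = 8*5 + 4
5 = 1*4 + 1
4 = 4*1 + 0
The gcd is 1. Working backward:
1 = 5 − 4
1 = −44 + 9·5
1 = 9·401 − 82·44
1 = −82·2049 + 419·401
1 = 419·14744 − 3015·2049
1 = −3015·16793 + 3434·14744
1 = 3434·81916 − 16751·16793
1 = −16751·262541 + 53687·81916
1 = 53687·344457 − 70438·262541
Thus 262541·(-70438) ≡ 1 (mod 344457); reducing, -70438 mod 344457 = 274019.

274019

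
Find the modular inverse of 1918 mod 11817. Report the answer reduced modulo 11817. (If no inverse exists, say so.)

Run Euclid on (11817, 1918):
11817 = 6*1918 + 309
1918 = 6*309 + 64
309 = 4*64 + 53
64 = 1*53 + 11
53 = 4*11 + 9
11 = 1*9 + 2
9 = 4*2 + 1
2 = 2*1 + 0
The gcd is 1. Working backward:
1 = 9 − 4·2
1 = −4·11 + 5·9
1 = 5·53 − 24·11
1 = −24·64 + 29·53
1 = 29·309 − 140·64
1 = −140·1918 + 869·309
1 = 869·11817 − 5354·1918
Thus 1918·(-5354) ≡ 1 (mod 11817); reducing, -5354 mod 11817 = 6463.

6463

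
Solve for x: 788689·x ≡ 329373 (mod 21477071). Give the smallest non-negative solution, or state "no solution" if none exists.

1683225

First find gcd(788689, 21477071):
21477071 = 27×788689 + 182468
788689 = 4×182468 + 58817
182468 = 3×58817 + 6017
58817 = 9×6017 + 4664
6017 = 1×4664 + 1353
4664 = 3×1353 + 605
1353 = 2×605 + 143
605 = 4×143 + 33
143 = 4×33 + 11
33 = 3×11 + 0
gcd = 11 and 11 | 329373, so solutions exist. Divide through by 11: 71699x ≡ 29943 (mod 1952461).
Now find 71699⁻¹ mod 1952461:
1952461 = 27×71699 + 16588
71699 = 4×16588 + 5347
16588 = 3×5347 + 547
5347 = 9×547 + 424
547 = 1×424 + 123
424 = 3×123 + 55
123 = 2×55 + 13
55 = 4×13 + 3
13 = 4×3 + 1
3 = 3×1 + 0
Back-substitute:
1 = 13 − 4·3
1 = −4·55 + 17·13
1 = 17·123 − 38·55
1 = −38·424 + 131·123
1 = 131·547 − 169·424
1 = −169·5347 + 1652·547
1 = 1652·16588 − 5125·5347
1 = −5125·71699 + 22152·16588
1 = 22152·1952461 − 603229·71699
So 71699·(-603229) ≡ 1 (mod 1952461), i.e. 71699⁻¹ ≡ 1349232.
Then x ≡ 1349232·29943 ≡ 1683225 (mod 1952461); the smallest non-negative solution is x = 1683225.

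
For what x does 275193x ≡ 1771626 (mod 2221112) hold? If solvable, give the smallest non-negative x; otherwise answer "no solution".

First find gcd(275193, 2221112):
2221112 = 8×275193 + 19568
275193 = 14×19568 + 1241
19568 = 15×1241 + 953
1241 = 1×953 + 288
953 = 3×288 + 89
288 = 3×89 + 21
89 = 4×21 + 5
21 = 4×5 + 1
5 = 5×1 + 0
gcd = 1, so a unique solution mod 2221112 exists.
Back-substitute for the Bézout coefficients:
1 = 21 − 4·5
1 = −4·89 + 17·21
1 = 17·288 − 55·89
1 = −55·953 + 182·288
1 = 182·1241 − 237·953
1 = −237·19568 + 3737·1241
1 = 3737·275193 − 52555·19568
1 = −52555·2221112 + 424177·275193
So 275193·(424177) ≡ 1 (mod 2221112), giving 275193⁻¹ ≡ 424177.
x ≡ 275193⁻¹·1771626 ≡ 424177·1771626 ≡ 852170 (mod 2221112).

852170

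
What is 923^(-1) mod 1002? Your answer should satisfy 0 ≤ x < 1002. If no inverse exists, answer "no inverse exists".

Apply the Euclidean algorithm to 1002 and 923:
1002 = 1·923 + 79
923 = 11·79 + 54
79 = 1·54 + 25
54 = 2·25 + 4
25 = 6·4 + 1
4 = 4·1 + 0
Since gcd(923, 1002) = 1, back-substitute to write 1 as a combination:
1 = 25 − 6·4
1 = −6·54 + 13·25
1 = 13·79 − 19·54
1 = −19·923 + 222·79
1 = 222·1002 − 241·923
Thus 923·(-241) ≡ 1 (mod 1002); reducing, -241 mod 1002 = 761.

761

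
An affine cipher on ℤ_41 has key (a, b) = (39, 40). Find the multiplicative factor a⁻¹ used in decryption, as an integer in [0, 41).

20

gcd(41, 39) by repeated division:
41 = 1*39 + 2
39 = 19*2 + 1
2 = 2*1 + 0
gcd = 1, so the inverse exists. Back-substitute:
1 = 39 − 19·2
1 = −19·41 + 20·39
So 39·20 ≡ 1 (mod 41).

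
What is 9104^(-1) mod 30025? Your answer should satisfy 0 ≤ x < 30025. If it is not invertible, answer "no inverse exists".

Extended Euclidean algorithm:
30025 = 3×9104 + 2713
9104 = 3×2713 + 965
2713 = 2×965 + 783
965 = 1×783 + 182
783 = 4×182 + 55
182 = 3×55 + 17
55 = 3×17 + 4
17 = 4×4 + 1
4 = 4×1 + 0
gcd = 1, so the inverse exists. Back-substitute:
1 = 17 − 4·4
1 = −4·55 + 13·17
1 = 13·182 − 43·55
1 = −43·783 + 185·182
1 = 185·965 − 228·783
1 = −228·2713 + 641·965
1 = 641·9104 − 2151·2713
1 = −2151·30025 + 7094·9104
So 9104·7094 ≡ 1 (mod 30025).

7094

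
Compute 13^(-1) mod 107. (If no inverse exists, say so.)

33

Extended Euclidean algorithm:
107 = 8·13 + 3
13 = 4·3 + 1
3 = 3·1 + 0
gcd = 1, so the inverse exists. Back-substitute:
1 = 13 − 4·3
1 = −4·107 + 33·13
So 13·33 ≡ 1 (mod 107).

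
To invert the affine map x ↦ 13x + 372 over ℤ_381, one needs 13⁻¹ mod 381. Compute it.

88

Run Euclid on (381, 13):
381 = 29·13 + 4
13 = 3·4 + 1
4 = 4·1 + 0
Since gcd(13, 381) = 1, back-substitute to write 1 as a combination:
1 = 13 − 3·4
1 = −3·381 + 88·13
So 13·88 ≡ 1 (mod 381).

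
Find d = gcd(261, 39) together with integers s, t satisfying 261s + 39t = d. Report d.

Apply Euclid's algorithm to 261 and 39:
261 = 6*39 + 27
39 = 1*27 + 12
27 = 2*12 + 3
12 = 4*3 + 0
gcd(261, 39) = 3.
Back-substituting:
3 = 27 − 2·12
3 = −2·39 + 3·27
3 = 3·261 − 20·39
So 3 = (3)·261 + (-20)·39.

3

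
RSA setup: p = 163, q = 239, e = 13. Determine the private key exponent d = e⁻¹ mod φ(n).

φ(n) = (p−1)(q−1) = 162·238 = 38556.
Need d with 13·d ≡ 1 (mod 38556). Apply the extended Euclidean algorithm:
38556 = 2965×13 + 11
13 = 1×11 + 2
11 = 5×2 + 1
2 = 2×1 + 0
Back-substitute:
1 = 11 − 5·2
1 = −5·13 + 6·11
1 = 6·38556 − 17795·13
So 13·(-17795) ≡ 1 (mod 38556), hence d ≡ -17795 ≡ 20761 (mod 38556).

20761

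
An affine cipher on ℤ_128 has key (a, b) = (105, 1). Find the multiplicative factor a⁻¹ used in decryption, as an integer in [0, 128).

Run Euclid on (128, 105):
128 = 1*105 + 23
105 = 4*23 + 13
23 = 1*13 + 10
13 = 1*10 + 3
10 = 3*3 + 1
3 = 3*1 + 0
The gcd is 1. Working backward:
1 = 10 − 3·3
1 = −3·13 + 4·10
1 = 4·23 − 7·13
1 = −7·105 + 32·23
1 = 32·128 − 39·105
Thus 105·(-39) ≡ 1 (mod 128); reducing, -39 mod 128 = 89.

89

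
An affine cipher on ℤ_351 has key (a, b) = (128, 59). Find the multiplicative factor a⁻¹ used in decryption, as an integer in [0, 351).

Extended Euclidean algorithm:
351 = 2×128 + 95
128 = 1×95 + 33
95 = 2×33 + 29
33 = 1×29 + 4
29 = 7×4 + 1
4 = 4×1 + 0
The gcd is 1. Working backward:
1 = 29 − 7·4
1 = −7·33 + 8·29
1 = 8·95 − 23·33
1 = −23·128 + 31·95
1 = 31·351 − 85·128
Hence 128⁻¹ ≡ -85 ≡ 266 (mod 351).

266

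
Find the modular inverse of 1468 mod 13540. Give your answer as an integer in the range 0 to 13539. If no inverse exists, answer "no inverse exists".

Compute gcd(1468, 13540):
13540 = 9·1468 + 328
1468 = 4·328 + 156
328 = 2·156 + 16
156 = 9·16 + 12
16 = 1·12 + 4
12 = 3·4 + 0
The gcd is 4, not 1, hence no inverse exists.

no inverse exists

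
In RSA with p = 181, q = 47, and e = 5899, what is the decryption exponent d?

619

φ(n) = (p−1)(q−1) = 180·46 = 8280.
Need d with 5899·d ≡ 1 (mod 8280). Apply the extended Euclidean algorithm:
8280 = 1·5899 + 2381
5899 = 2·2381 + 1137
2381 = 2·1137 + 107
1137 = 10·107 + 67
107 = 1·67 + 40
67 = 1·40 + 27
40 = 1·27 + 13
27 = 2·13 + 1
13 = 13·1 + 0
Back-substitute:
1 = 27 − 2·13
1 = −2·40 + 3·27
1 = 3·67 − 5·40
1 = −5·107 + 8·67
1 = 8·1137 − 85·107
1 = −85·2381 + 178·1137
1 = 178·5899 − 441·2381
1 = −441·8280 + 619·5899
So 5899·619 ≡ 1 (mod 8280), hence d = 619.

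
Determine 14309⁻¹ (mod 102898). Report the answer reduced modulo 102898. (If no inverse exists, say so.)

80663

Extended Euclidean algorithm:
102898 = 7×14309 + 2735
14309 = 5×2735 + 634
2735 = 4×634 + 199
634 = 3×199 + 37
199 = 5×37 + 14
37 = 2×14 + 9
14 = 1×9 + 5
9 = 1×5 + 4
5 = 1×4 + 1
4 = 4×1 + 0
Since gcd(14309, 102898) = 1, back-substitute to write 1 as a combination:
1 = 5 − 4
1 = −9 + 2·5
1 = 2·14 − 3·9
1 = −3·37 + 8·14
1 = 8·199 − 43·37
1 = −43·634 + 137·199
1 = 137·2735 − 591·634
1 = −591·14309 + 3092·2735
1 = 3092·102898 − 22235·14309
Thus 14309·(-22235) ≡ 1 (mod 102898); reducing, -22235 mod 102898 = 80663.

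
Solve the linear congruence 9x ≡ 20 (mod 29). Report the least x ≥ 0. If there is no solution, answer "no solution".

28

First find gcd(9, 29):
29 = 3·9 + 2
9 = 4·2 + 1
2 = 2·1 + 0
gcd = 1, so a unique solution mod 29 exists.
Back-substitute for the Bézout coefficients:
1 = 9 − 4·2
1 = −4·29 + 13·9
So 9·(13) ≡ 1 (mod 29), giving 9⁻¹ ≡ 13.
x ≡ 9⁻¹·20 ≡ 13·20 ≡ 28 (mod 29).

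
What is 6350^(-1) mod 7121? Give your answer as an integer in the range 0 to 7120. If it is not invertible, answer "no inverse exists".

Apply the Euclidean algorithm to 7121 and 6350:
7121 = 1*6350 + 771
6350 = 8*771 + 182
771 = 4*182 + 43
182 = 4*43 + 10
43 = 4*10 + 3
10 = 3*3 + 1
3 = 3*1 + 0
Since gcd(6350, 7121) = 1, back-substitute to write 1 as a combination:
1 = 10 − 3·3
1 = −3·43 + 13·10
1 = 13·182 − 55·43
1 = −55·771 + 233·182
1 = 233·6350 − 1919·771
1 = −1919·7121 + 2152·6350
So 6350·2152 ≡ 1 (mod 7121).

2152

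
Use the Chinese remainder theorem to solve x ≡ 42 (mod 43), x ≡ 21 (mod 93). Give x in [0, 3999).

300

Write x = 42 + 43·k. Then 43·k ≡ 21 − 42 ≡ 72 (mod 93).
Need 43⁻¹ mod 93. Extended Euclid on (93, 43):
93 = 2*43 + 7
43 = 6*7 + 1
7 = 7*1 + 0
Back-substitute:
1 = 43 − 6·7
1 = −6·93 + 13·43
43⁻¹ ≡ 13 (mod 93), so k ≡ 13·72 ≡ 6 (mod 93).
x = 42 + 43·6 = 300.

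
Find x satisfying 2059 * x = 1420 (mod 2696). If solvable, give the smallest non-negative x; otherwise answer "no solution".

First find gcd(2059, 2696):
2696 = 1·2059 + 637
2059 = 3·637 + 148
637 = 4·148 + 45
148 = 3·45 + 13
45 = 3·13 + 6
13 = 2·6 + 1
6 = 6·1 + 0
gcd = 1, so a unique solution mod 2696 exists.
Back-substitute for the Bézout coefficients:
1 = 13 − 2·6
1 = −2·45 + 7·13
1 = 7·148 − 23·45
1 = −23·637 + 99·148
1 = 99·2059 − 320·637
1 = −320·2696 + 419·2059
So 2059·(419) ≡ 1 (mod 2696), giving 2059⁻¹ ≡ 419.
x ≡ 2059⁻¹·1420 ≡ 419·1420 ≡ 1860 (mod 2696).

1860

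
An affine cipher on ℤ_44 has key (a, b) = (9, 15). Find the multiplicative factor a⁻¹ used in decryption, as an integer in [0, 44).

Apply the Euclidean algorithm to 44 and 9:
44 = 4*9 + 8
9 = 1*8 + 1
8 = 8*1 + 0
gcd = 1, so the inverse exists. Back-substitute:
1 = 9 − 8
1 = −44 + 5·9
So 9·5 ≡ 1 (mod 44).

5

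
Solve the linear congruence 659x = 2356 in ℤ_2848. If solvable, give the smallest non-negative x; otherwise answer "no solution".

First find gcd(659, 2848):
2848 = 4*659 + 212
659 = 3*212 + 23
212 = 9*23 + 5
23 = 4*5 + 3
5 = 1*3 + 2
3 = 1*2 + 1
2 = 2*1 + 0
gcd = 1, so a unique solution mod 2848 exists.
Back-substitute for the Bézout coefficients:
1 = 3 − 2
1 = −5 + 2·3
1 = 2·23 − 9·5
1 = −9·212 + 83·23
1 = 83·659 − 258·212
1 = −258·2848 + 1115·659
So 659·(1115) ≡ 1 (mod 2848), giving 659⁻¹ ≡ 1115.
x ≡ 659⁻¹·2356 ≡ 1115·2356 ≡ 1084 (mod 2848).

1084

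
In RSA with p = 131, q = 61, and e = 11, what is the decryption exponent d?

φ(n) = (p−1)(q−1) = 130·60 = 7800.
Need d with 11·d ≡ 1 (mod 7800). Apply the extended Euclidean algorithm:
7800 = 709*11 + 1
11 = 11*1 + 0
Back-substitute:
1 = 7800 − 709·11
So 11·(-709) ≡ 1 (mod 7800), hence d ≡ -709 ≡ 7091 (mod 7800).

7091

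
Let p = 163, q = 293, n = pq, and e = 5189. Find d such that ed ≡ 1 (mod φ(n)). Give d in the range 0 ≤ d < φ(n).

φ(n) = (p−1)(q−1) = 162·292 = 47304.
Need d with 5189·d ≡ 1 (mod 47304). Apply the extended Euclidean algorithm:
47304 = 9*5189 + 603
5189 = 8*603 + 365
603 = 1*365 + 238
365 = 1*238 + 127
238 = 1*127 + 111
127 = 1*111 + 16
111 = 6*16 + 15
16 = 1*15 + 1
15 = 15*1 + 0
Back-substitute:
1 = 16 − 15
1 = −111 + 7·16
1 = 7·127 − 8·111
1 = −8·238 + 15·127
1 = 15·365 − 23·238
1 = −23·603 + 38·365
1 = 38·5189 − 327·603
1 = −327·47304 + 2981·5189
So 5189·2981 ≡ 1 (mod 47304), hence d = 2981.

2981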